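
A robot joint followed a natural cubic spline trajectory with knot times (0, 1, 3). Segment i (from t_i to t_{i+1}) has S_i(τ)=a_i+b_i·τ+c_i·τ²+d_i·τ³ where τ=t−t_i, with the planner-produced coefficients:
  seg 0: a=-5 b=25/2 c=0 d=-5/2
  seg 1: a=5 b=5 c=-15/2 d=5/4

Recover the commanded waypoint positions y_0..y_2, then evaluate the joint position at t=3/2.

y_0 = S_0(0) = a_0 = -5
y_1 = S_1(0) = a_1 = 5
y_2 = S_1(2) = -5
t_q=3/2 is in segment 1 (τ=1/2); S_1(τ)=185/32

y_0=-5 y_1=5 y_2=-5
S(3/2) = 185/32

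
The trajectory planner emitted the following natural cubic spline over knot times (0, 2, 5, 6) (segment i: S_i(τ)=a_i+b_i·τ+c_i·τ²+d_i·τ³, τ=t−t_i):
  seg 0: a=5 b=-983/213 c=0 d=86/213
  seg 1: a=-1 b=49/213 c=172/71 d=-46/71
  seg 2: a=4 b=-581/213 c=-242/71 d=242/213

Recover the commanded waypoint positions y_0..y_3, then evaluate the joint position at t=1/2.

y_0=5 y_1=-1 y_2=4 y_3=-1
S(1/2) = 779/284

y_0 = S_0(0) = a_0 = 5
y_1 = S_1(0) = a_1 = -1
y_2 = S_2(0) = a_2 = 4
y_3 = S_2(1) = -1
t_q=1/2 is in segment 0 (τ=1/2); S_0(τ)=779/284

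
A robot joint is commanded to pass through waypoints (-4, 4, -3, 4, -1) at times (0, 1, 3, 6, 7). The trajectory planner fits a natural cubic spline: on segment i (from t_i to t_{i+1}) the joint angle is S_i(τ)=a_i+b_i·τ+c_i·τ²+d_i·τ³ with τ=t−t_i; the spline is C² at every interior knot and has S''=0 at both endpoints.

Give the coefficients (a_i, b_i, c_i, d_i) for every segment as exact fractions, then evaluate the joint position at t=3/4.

  seg 0: a=-4 b=24635/2364 c=0 d=-5723/2364
  seg 1: a=4 b=3733/1182 c=-5723/788 d=9299/4728
  seg 2: a=-3 b=-1354/591 c=894/197 d=-1771/1773
  seg 3: a=4 b=-1201/591 c=-877/197 d=877/591
S(3/4) = 140925/50432

Δ: Δ0=8, Δ1=-7/2, Δ2=7/3, Δ3=-5
row 1: diag=6, rhs=-69; c'=1/3, d'=-23/2
row 2: denom=10−2·1/3=28/3; d'=(35−2·-23/2)/(28/3)=87/14
row 3: denom=8−3·9/28=197/28; d'=(-44−3·87/14)/(197/28)=-1754/197
back: M3=-1754/197
back: M2=87/14−9/28·-1754/197=1788/197
back: M1=-23/2−1/3·1788/197=-5723/394
M: M0=0, M1=-5723/394, M2=1788/197, M3=-1754/197, M4=0
seg 0: a=-4, c=M0/2=0, d=(M1−M0)/(6·1)=-5723/2364, b=Δ0−h0·(2M0+M1)/6=24635/2364
seg 1: a=4, c=M1/2=-5723/788, d=(M2−M1)/(6·2)=9299/4728, b=Δ1−h1·(2M1+M2)/6=3733/1182
seg 2: a=-3, c=M2/2=894/197, d=(M3−M2)/(6·3)=-1771/1773, b=Δ2−h2·(2M2+M3)/6=-1354/591
seg 3: a=4, c=M3/2=-877/197, d=(M4−M3)/(6·1)=877/591, b=Δ3−h3·(2M3+M4)/6=-1201/591
t_q=3/4 → seg 0, τ=3/4; S=-4+24635/2364·τ+0·τ²+-5723/2364·τ³=140925/50432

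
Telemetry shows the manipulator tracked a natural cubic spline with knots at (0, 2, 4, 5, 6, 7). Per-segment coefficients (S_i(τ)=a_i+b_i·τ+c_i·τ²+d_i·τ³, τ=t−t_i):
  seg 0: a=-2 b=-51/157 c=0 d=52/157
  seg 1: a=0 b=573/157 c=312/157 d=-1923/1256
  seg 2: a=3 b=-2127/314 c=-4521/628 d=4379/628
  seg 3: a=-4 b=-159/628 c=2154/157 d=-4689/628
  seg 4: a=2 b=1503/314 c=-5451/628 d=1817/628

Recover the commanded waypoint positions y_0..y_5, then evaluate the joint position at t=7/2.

y_0=-2 y_1=0 y_2=3 y_3=-4 y_4=2 y_5=1
S(7/2) = 48015/10048

y_0 = S_0(0) = a_0 = -2
y_1 = S_1(0) = a_1 = 0
y_2 = S_2(0) = a_2 = 3
y_3 = S_3(0) = a_3 = -4
y_4 = S_4(0) = a_4 = 2
y_5 = S_4(1) = 1
t_q=7/2 is in segment 1 (τ=3/2); S_1(τ)=48015/10048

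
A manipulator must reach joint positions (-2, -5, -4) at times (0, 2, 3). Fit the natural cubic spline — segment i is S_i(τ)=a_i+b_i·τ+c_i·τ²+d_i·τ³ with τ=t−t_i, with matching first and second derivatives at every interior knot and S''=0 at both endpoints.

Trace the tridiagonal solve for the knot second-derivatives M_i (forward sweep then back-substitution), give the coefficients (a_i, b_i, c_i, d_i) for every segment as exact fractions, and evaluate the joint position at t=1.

Δ: Δ0=-3/2, Δ1=1
row 1: diag=6, rhs=15; c'=1/6, d'=5/2
back: M1=5/2
M: M0=0, M1=5/2, M2=0
seg 0: a=-2, c=M0/2=0, d=(M1−M0)/(6·2)=5/24, b=Δ0−h0·(2M0+M1)/6=-7/3
seg 1: a=-5, c=M1/2=5/4, d=(M2−M1)/(6·1)=-5/12, b=Δ1−h1·(2M1+M2)/6=1/6
t_q=1 → seg 0, τ=1; S=-2+-7/3·τ+0·τ²+5/24·τ³=-33/8

  seg 0: a=-2 b=-7/3 c=0 d=5/24
  seg 1: a=-5 b=1/6 c=5/4 d=-5/12
S(1) = -33/8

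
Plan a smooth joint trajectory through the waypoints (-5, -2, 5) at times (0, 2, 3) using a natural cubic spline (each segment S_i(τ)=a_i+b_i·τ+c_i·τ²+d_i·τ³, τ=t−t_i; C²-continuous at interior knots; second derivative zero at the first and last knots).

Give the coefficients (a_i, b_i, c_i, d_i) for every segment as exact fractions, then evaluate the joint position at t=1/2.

Δ: Δ0=3/2, Δ1=7
row 1: diag=6, rhs=33; c'=1/6, d'=11/2
back: M1=11/2
M: M0=0, M1=11/2, M2=0
seg 0: a=-5, c=M0/2=0, d=(M1−M0)/(6·2)=11/24, b=Δ0−h0·(2M0+M1)/6=-1/3
seg 1: a=-2, c=M1/2=11/4, d=(M2−M1)/(6·1)=-11/12, b=Δ1−h1·(2M1+M2)/6=31/6
t_q=1/2 → seg 0, τ=1/2; S=-5+-1/3·τ+0·τ²+11/24·τ³=-327/64

  seg 0: a=-5 b=-1/3 c=0 d=11/24
  seg 1: a=-2 b=31/6 c=11/4 d=-11/12
S(1/2) = -327/64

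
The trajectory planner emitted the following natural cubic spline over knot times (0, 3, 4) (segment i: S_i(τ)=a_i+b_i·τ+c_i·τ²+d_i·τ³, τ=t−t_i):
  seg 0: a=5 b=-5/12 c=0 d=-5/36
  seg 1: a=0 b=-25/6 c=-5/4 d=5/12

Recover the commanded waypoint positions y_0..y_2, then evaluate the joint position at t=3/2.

y_0 = S_0(0) = a_0 = 5
y_1 = S_1(0) = a_1 = 0
y_2 = S_1(1) = -5
t_q=3/2 is in segment 0 (τ=3/2); S_0(τ)=125/32

y_0=5 y_1=0 y_2=-5
S(3/2) = 125/32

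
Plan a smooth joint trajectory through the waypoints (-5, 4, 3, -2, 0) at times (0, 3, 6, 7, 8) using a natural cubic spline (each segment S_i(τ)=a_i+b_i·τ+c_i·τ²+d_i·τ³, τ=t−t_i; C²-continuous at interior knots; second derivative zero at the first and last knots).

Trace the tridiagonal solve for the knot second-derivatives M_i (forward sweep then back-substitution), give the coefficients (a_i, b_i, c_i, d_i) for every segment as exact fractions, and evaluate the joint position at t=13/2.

  seg 0: a=-5 b=1087/336 c=0 d=-79/3024
  seg 1: a=4 b=425/168 c=-79/336 d=-725/3024
  seg 2: a=3 b=-257/48 c=-67/28 d=923/336
  seg 3: a=-2 b=-319/168 c=655/112 d=-655/336
S(13/2) = 61/896

Δ: Δ0=3, Δ1=-1/3, Δ2=-5, Δ3=2
row 1: diag=12, rhs=-20; c'=1/4, d'=-5/3
row 2: denom=8−3·1/4=29/4; d'=(-28−3·-5/3)/(29/4)=-92/29
row 3: denom=4−1·4/29=112/29; d'=(42−1·-92/29)/(112/29)=655/56
back: M3=655/56
back: M2=-92/29−4/29·655/56=-67/14
back: M1=-5/3−1/4·-67/14=-79/168
M: M0=0, M1=-79/168, M2=-67/14, M3=655/56, M4=0
seg 0: a=-5, c=M0/2=0, d=(M1−M0)/(6·3)=-79/3024, b=Δ0−h0·(2M0+M1)/6=1087/336
seg 1: a=4, c=M1/2=-79/336, d=(M2−M1)/(6·3)=-725/3024, b=Δ1−h1·(2M1+M2)/6=425/168
seg 2: a=3, c=M2/2=-67/28, d=(M3−M2)/(6·1)=923/336, b=Δ2−h2·(2M2+M3)/6=-257/48
seg 3: a=-2, c=M3/2=655/112, d=(M4−M3)/(6·1)=-655/336, b=Δ3−h3·(2M3+M4)/6=-319/168
t_q=13/2 → seg 2, τ=1/2; S=3+-257/48·τ+-67/28·τ²+923/336·τ³=61/896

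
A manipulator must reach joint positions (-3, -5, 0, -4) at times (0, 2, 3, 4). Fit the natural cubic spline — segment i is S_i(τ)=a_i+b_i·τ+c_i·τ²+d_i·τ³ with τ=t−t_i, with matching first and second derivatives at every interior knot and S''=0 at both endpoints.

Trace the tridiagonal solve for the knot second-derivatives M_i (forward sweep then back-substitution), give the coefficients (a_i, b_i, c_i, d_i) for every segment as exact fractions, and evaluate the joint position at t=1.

  seg 0: a=-3 b=-89/23 c=0 d=33/46
  seg 1: a=-5 b=109/23 c=99/23 d=-93/23
  seg 2: a=0 b=28/23 c=-180/23 d=60/23
S(1) = -283/46

Δ: Δ0=-1, Δ1=5, Δ2=-4
row 1: diag=6, rhs=36; c'=1/6, d'=6
row 2: denom=4−1·1/6=23/6; d'=(-54−1·6)/(23/6)=-360/23
back: M2=-360/23
back: M1=6−1/6·-360/23=198/23
M: M0=0, M1=198/23, M2=-360/23, M3=0
seg 0: a=-3, c=M0/2=0, d=(M1−M0)/(6·2)=33/46, b=Δ0−h0·(2M0+M1)/6=-89/23
seg 1: a=-5, c=M1/2=99/23, d=(M2−M1)/(6·1)=-93/23, b=Δ1−h1·(2M1+M2)/6=109/23
seg 2: a=0, c=M2/2=-180/23, d=(M3−M2)/(6·1)=60/23, b=Δ2−h2·(2M2+M3)/6=28/23
t_q=1 → seg 0, τ=1; S=-3+-89/23·τ+0·τ²+33/46·τ³=-283/46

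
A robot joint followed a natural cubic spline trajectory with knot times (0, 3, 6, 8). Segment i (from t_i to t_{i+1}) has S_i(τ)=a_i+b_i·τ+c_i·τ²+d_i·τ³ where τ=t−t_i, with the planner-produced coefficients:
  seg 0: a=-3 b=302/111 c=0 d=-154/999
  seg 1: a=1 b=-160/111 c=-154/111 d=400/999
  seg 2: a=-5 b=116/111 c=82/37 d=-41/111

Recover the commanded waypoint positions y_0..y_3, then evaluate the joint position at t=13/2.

y_0=-3 y_1=1 y_2=-5 y_3=3
S(13/2) = -1175/296

y_0 = S_0(0) = a_0 = -3
y_1 = S_1(0) = a_1 = 1
y_2 = S_2(0) = a_2 = -5
y_3 = S_2(2) = 3
t_q=13/2 is in segment 2 (τ=1/2); S_2(τ)=-1175/296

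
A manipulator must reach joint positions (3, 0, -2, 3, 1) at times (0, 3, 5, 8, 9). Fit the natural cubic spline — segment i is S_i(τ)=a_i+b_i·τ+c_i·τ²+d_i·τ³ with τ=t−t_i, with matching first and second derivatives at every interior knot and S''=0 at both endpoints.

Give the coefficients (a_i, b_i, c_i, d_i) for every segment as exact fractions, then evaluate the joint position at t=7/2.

  seg 0: a=3 b=-242/339 c=0 d=-97/3051
  seg 1: a=0 b=-533/339 c=-97/339 d=97/339
  seg 2: a=-2 b=81/113 c=485/339 d=-1133/3051
  seg 3: a=3 b=-82/113 c=-216/113 d=72/113
S(7/2) = -743/904

Δ: Δ0=-1, Δ1=-1, Δ2=5/3, Δ3=-2
row 1: diag=10, rhs=0; c'=1/5, d'=0
row 2: denom=10−2·1/5=48/5; d'=(16−2·0)/(48/5)=5/3
row 3: denom=8−3·5/16=113/16; d'=(-22−3·5/3)/(113/16)=-432/113
back: M3=-432/113
back: M2=5/3−5/16·-432/113=970/339
back: M1=0−1/5·970/339=-194/339
M: M0=0, M1=-194/339, M2=970/339, M3=-432/113, M4=0
seg 0: a=3, c=M0/2=0, d=(M1−M0)/(6·3)=-97/3051, b=Δ0−h0·(2M0+M1)/6=-242/339
seg 1: a=0, c=M1/2=-97/339, d=(M2−M1)/(6·2)=97/339, b=Δ1−h1·(2M1+M2)/6=-533/339
seg 2: a=-2, c=M2/2=485/339, d=(M3−M2)/(6·3)=-1133/3051, b=Δ2−h2·(2M2+M3)/6=81/113
seg 3: a=3, c=M3/2=-216/113, d=(M4−M3)/(6·1)=72/113, b=Δ3−h3·(2M3+M4)/6=-82/113
t_q=7/2 → seg 1, τ=1/2; S=0+-533/339·τ+-97/339·τ²+97/339·τ³=-743/904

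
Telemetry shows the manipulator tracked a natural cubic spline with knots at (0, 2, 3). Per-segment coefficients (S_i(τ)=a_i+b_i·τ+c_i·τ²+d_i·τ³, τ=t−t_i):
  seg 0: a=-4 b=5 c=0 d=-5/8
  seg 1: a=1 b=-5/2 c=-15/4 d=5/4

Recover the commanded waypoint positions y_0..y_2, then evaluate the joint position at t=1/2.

y_0 = S_0(0) = a_0 = -4
y_1 = S_1(0) = a_1 = 1
y_2 = S_1(1) = -4
t_q=1/2 is in segment 0 (τ=1/2); S_0(τ)=-101/64

y_0=-4 y_1=1 y_2=-4
S(1/2) = -101/64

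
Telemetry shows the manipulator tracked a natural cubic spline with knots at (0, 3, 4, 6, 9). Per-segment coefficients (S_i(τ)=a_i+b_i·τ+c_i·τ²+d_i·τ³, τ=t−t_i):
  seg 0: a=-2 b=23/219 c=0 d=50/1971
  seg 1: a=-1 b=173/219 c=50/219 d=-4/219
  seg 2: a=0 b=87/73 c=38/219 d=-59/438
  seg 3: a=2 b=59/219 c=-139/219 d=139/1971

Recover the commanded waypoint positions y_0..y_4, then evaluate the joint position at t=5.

y_0=-2 y_1=-1 y_2=0 y_3=2 y_4=-1
S(5) = 539/438

y_0 = S_0(0) = a_0 = -2
y_1 = S_1(0) = a_1 = -1
y_2 = S_2(0) = a_2 = 0
y_3 = S_3(0) = a_3 = 2
y_4 = S_3(3) = -1
t_q=5 is in segment 2 (τ=1); S_2(τ)=539/438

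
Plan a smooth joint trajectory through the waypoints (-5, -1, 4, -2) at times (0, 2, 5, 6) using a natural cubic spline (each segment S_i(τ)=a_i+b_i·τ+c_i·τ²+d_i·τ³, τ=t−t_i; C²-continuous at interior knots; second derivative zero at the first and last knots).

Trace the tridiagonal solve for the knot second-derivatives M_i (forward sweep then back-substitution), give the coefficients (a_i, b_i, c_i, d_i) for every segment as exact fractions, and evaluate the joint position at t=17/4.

Δ: Δ0=2, Δ1=5/3, Δ2=-6
row 1: diag=10, rhs=-2; c'=3/10, d'=-1/5
row 2: denom=8−3·3/10=71/10; d'=(-46−3·-1/5)/(71/10)=-454/71
back: M2=-454/71
back: M1=-1/5−3/10·-454/71=122/71
M: M0=0, M1=122/71, M2=-454/71, M3=0
seg 0: a=-5, c=M0/2=0, d=(M1−M0)/(6·2)=61/426, b=Δ0−h0·(2M0+M1)/6=304/213
seg 1: a=-1, c=M1/2=61/71, d=(M2−M1)/(6·3)=-32/71, b=Δ1−h1·(2M1+M2)/6=670/213
seg 2: a=4, c=M2/2=-227/71, d=(M3−M2)/(6·1)=227/213, b=Δ2−h2·(2M2+M3)/6=-824/213
t_q=17/4 → seg 1, τ=9/4; S=-1+670/213·τ+61/71·τ²+-32/71·τ³=6013/1136

  seg 0: a=-5 b=304/213 c=0 d=61/426
  seg 1: a=-1 b=670/213 c=61/71 d=-32/71
  seg 2: a=4 b=-824/213 c=-227/71 d=227/213
S(17/4) = 6013/1136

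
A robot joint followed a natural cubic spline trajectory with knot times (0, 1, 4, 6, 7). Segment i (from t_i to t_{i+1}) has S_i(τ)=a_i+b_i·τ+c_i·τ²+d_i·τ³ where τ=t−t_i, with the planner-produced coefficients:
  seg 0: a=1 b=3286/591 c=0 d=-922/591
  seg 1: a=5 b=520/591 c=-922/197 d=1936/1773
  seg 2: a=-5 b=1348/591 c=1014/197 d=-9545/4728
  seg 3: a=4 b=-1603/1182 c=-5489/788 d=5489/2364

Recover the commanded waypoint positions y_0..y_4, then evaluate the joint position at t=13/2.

y_0 = S_0(0) = a_0 = 1
y_1 = S_1(0) = a_1 = 5
y_2 = S_2(0) = a_2 = -5
y_3 = S_3(0) = a_3 = 4
y_4 = S_3(1) = -2
t_q=13/2 is in segment 3 (τ=1/2); S_3(τ)=11793/6304

y_0=1 y_1=5 y_2=-5 y_3=4 y_4=-2
S(13/2) = 11793/6304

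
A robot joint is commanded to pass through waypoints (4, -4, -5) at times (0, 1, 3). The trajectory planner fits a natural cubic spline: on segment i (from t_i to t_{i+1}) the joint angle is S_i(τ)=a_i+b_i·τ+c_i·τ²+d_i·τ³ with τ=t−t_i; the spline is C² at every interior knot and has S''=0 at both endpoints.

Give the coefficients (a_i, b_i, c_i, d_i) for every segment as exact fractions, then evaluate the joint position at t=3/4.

Δ: Δ0=-8, Δ1=-1/2
row 1: diag=6, rhs=45; c'=1/3, d'=15/2
back: M1=15/2
M: M0=0, M1=15/2, M2=0
seg 0: a=4, c=M0/2=0, d=(M1−M0)/(6·1)=5/4, b=Δ0−h0·(2M0+M1)/6=-37/4
seg 1: a=-4, c=M1/2=15/4, d=(M2−M1)/(6·2)=-5/8, b=Δ1−h1·(2M1+M2)/6=-11/2
t_q=3/4 → seg 0, τ=3/4; S=4+-37/4·τ+0·τ²+5/4·τ³=-617/256

  seg 0: a=4 b=-37/4 c=0 d=5/4
  seg 1: a=-4 b=-11/2 c=15/4 d=-5/8
S(3/4) = -617/256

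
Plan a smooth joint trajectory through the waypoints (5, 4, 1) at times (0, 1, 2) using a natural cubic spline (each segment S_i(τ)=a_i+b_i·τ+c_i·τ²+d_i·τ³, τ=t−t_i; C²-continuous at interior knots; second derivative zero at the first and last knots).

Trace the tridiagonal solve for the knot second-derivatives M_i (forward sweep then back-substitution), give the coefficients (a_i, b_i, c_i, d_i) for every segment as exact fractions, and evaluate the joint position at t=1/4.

  seg 0: a=5 b=-1/2 c=0 d=-1/2
  seg 1: a=4 b=-2 c=-3/2 d=1/2
S(1/4) = 623/128

Δ: Δ0=-1, Δ1=-3
row 1: diag=4, rhs=-12; c'=1/4, d'=-3
back: M1=-3
M: M0=0, M1=-3, M2=0
seg 0: a=5, c=M0/2=0, d=(M1−M0)/(6·1)=-1/2, b=Δ0−h0·(2M0+M1)/6=-1/2
seg 1: a=4, c=M1/2=-3/2, d=(M2−M1)/(6·1)=1/2, b=Δ1−h1·(2M1+M2)/6=-2
t_q=1/4 → seg 0, τ=1/4; S=5+-1/2·τ+0·τ²+-1/2·τ³=623/128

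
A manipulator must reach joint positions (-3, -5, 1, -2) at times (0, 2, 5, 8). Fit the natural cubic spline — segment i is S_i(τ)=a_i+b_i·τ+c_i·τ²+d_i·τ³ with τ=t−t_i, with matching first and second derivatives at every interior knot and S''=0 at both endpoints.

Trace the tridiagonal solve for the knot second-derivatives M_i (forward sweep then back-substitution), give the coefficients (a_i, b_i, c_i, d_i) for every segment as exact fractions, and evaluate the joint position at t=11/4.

  seg 0: a=-3 b=-67/37 c=0 d=15/74
  seg 1: a=-5 b=23/37 c=45/37 d=-28/111
  seg 2: a=1 b=41/37 c=-39/37 d=13/111
S(11/4) = -1171/296

Δ: Δ0=-1, Δ1=2, Δ2=-1
row 1: diag=10, rhs=18; c'=3/10, d'=9/5
row 2: denom=12−3·3/10=111/10; d'=(-18−3·9/5)/(111/10)=-78/37
back: M2=-78/37
back: M1=9/5−3/10·-78/37=90/37
M: M0=0, M1=90/37, M2=-78/37, M3=0
seg 0: a=-3, c=M0/2=0, d=(M1−M0)/(6·2)=15/74, b=Δ0−h0·(2M0+M1)/6=-67/37
seg 1: a=-5, c=M1/2=45/37, d=(M2−M1)/(6·3)=-28/111, b=Δ1−h1·(2M1+M2)/6=23/37
seg 2: a=1, c=M2/2=-39/37, d=(M3−M2)/(6·3)=13/111, b=Δ2−h2·(2M2+M3)/6=41/37
t_q=11/4 → seg 1, τ=3/4; S=-5+23/37·τ+45/37·τ²+-28/111·τ³=-1171/296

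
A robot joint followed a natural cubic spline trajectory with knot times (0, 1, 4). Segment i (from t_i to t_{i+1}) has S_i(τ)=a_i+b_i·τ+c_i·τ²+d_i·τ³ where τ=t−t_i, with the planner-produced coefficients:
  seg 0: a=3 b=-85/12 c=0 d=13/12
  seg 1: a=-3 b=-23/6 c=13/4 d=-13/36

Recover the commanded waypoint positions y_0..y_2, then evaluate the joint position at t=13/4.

y_0=3 y_1=-3 y_2=5
S(13/4) = 183/256

y_0 = S_0(0) = a_0 = 3
y_1 = S_1(0) = a_1 = -3
y_2 = S_1(3) = 5
t_q=13/4 is in segment 1 (τ=9/4); S_1(τ)=183/256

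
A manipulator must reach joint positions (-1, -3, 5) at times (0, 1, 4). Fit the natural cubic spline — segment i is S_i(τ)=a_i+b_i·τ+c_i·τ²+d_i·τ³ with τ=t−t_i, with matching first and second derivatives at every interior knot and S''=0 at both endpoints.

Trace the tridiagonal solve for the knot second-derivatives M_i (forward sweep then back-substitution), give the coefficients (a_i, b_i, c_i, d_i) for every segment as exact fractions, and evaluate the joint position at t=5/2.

Δ: Δ0=-2, Δ1=8/3
row 1: diag=8, rhs=28; c'=3/8, d'=7/2
back: M1=7/2
M: M0=0, M1=7/2, M2=0
seg 0: a=-1, c=M0/2=0, d=(M1−M0)/(6·1)=7/12, b=Δ0−h0·(2M0+M1)/6=-31/12
seg 1: a=-3, c=M1/2=7/4, d=(M2−M1)/(6·3)=-7/36, b=Δ1−h1·(2M1+M2)/6=-5/6
t_q=5/2 → seg 1, τ=3/2; S=-3+-5/6·τ+7/4·τ²+-7/36·τ³=-31/32

  seg 0: a=-1 b=-31/12 c=0 d=7/12
  seg 1: a=-3 b=-5/6 c=7/4 d=-7/36
S(5/2) = -31/32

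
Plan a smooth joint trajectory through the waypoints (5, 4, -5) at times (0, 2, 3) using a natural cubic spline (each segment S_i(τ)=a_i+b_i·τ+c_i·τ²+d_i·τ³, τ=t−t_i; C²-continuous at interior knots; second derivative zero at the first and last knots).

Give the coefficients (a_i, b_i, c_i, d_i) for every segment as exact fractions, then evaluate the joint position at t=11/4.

Δ: Δ0=-1/2, Δ1=-9
row 1: diag=6, rhs=-51; c'=1/6, d'=-17/2
back: M1=-17/2
M: M0=0, M1=-17/2, M2=0
seg 0: a=5, c=M0/2=0, d=(M1−M0)/(6·2)=-17/24, b=Δ0−h0·(2M0+M1)/6=7/3
seg 1: a=4, c=M1/2=-17/4, d=(M2−M1)/(6·1)=17/12, b=Δ1−h1·(2M1+M2)/6=-37/6
t_q=11/4 → seg 1, τ=3/4; S=4+-37/6·τ+-17/4·τ²+17/12·τ³=-619/256

  seg 0: a=5 b=7/3 c=0 d=-17/24
  seg 1: a=4 b=-37/6 c=-17/4 d=17/12
S(11/4) = -619/256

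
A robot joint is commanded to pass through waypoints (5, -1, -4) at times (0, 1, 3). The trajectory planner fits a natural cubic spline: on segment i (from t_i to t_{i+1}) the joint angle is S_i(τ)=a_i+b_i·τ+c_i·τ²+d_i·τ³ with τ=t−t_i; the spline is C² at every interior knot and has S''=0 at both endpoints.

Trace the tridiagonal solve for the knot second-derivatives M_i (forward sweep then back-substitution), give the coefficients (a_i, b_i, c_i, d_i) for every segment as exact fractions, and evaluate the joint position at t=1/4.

  seg 0: a=5 b=-27/4 c=0 d=3/4
  seg 1: a=-1 b=-9/2 c=9/4 d=-3/8
S(1/4) = 851/256

Δ: Δ0=-6, Δ1=-3/2
row 1: diag=6, rhs=27; c'=1/3, d'=9/2
back: M1=9/2
M: M0=0, M1=9/2, M2=0
seg 0: a=5, c=M0/2=0, d=(M1−M0)/(6·1)=3/4, b=Δ0−h0·(2M0+M1)/6=-27/4
seg 1: a=-1, c=M1/2=9/4, d=(M2−M1)/(6·2)=-3/8, b=Δ1−h1·(2M1+M2)/6=-9/2
t_q=1/4 → seg 0, τ=1/4; S=5+-27/4·τ+0·τ²+3/4·τ³=851/256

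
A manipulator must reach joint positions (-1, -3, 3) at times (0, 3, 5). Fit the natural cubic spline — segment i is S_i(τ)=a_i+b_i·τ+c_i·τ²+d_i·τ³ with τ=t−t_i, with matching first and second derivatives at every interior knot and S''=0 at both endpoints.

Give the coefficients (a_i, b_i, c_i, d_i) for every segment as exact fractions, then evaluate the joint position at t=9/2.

  seg 0: a=-1 b=-53/30 c=0 d=11/90
  seg 1: a=-3 b=23/15 c=11/10 d=-11/60
S(9/2) = 37/32

Δ: Δ0=-2/3, Δ1=3
row 1: diag=10, rhs=22; c'=1/5, d'=11/5
back: M1=11/5
M: M0=0, M1=11/5, M2=0
seg 0: a=-1, c=M0/2=0, d=(M1−M0)/(6·3)=11/90, b=Δ0−h0·(2M0+M1)/6=-53/30
seg 1: a=-3, c=M1/2=11/10, d=(M2−M1)/(6·2)=-11/60, b=Δ1−h1·(2M1+M2)/6=23/15
t_q=9/2 → seg 1, τ=3/2; S=-3+23/15·τ+11/10·τ²+-11/60·τ³=37/32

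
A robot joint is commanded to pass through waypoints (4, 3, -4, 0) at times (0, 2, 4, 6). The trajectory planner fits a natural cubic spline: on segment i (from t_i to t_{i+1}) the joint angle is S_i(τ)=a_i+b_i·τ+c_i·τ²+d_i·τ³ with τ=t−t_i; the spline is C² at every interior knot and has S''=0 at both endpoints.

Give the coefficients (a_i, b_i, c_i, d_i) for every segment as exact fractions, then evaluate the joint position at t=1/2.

Δ: Δ0=-1/2, Δ1=-7/2, Δ2=2
row 1: diag=8, rhs=-18; c'=1/4, d'=-9/4
row 2: denom=8−2·1/4=15/2; d'=(33−2·-9/4)/(15/2)=5
back: M2=5
back: M1=-9/4−1/4·5=-7/2
M: M0=0, M1=-7/2, M2=5, M3=0
seg 0: a=4, c=M0/2=0, d=(M1−M0)/(6·2)=-7/24, b=Δ0−h0·(2M0+M1)/6=2/3
seg 1: a=3, c=M1/2=-7/4, d=(M2−M1)/(6·2)=17/24, b=Δ1−h1·(2M1+M2)/6=-17/6
seg 2: a=-4, c=M2/2=5/2, d=(M3−M2)/(6·2)=-5/12, b=Δ2−h2·(2M2+M3)/6=-4/3
t_q=1/2 → seg 0, τ=1/2; S=4+2/3·τ+0·τ²+-7/24·τ³=275/64

  seg 0: a=4 b=2/3 c=0 d=-7/24
  seg 1: a=3 b=-17/6 c=-7/4 d=17/24
  seg 2: a=-4 b=-4/3 c=5/2 d=-5/12
S(1/2) = 275/64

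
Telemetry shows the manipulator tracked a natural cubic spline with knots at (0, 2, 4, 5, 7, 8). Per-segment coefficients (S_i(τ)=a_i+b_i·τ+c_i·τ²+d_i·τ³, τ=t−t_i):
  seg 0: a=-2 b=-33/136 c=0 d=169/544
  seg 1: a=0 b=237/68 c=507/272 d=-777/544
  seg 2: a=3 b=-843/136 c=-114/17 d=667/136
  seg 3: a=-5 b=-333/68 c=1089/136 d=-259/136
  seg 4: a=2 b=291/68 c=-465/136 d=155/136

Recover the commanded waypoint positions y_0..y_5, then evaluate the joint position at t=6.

y_0 = S_0(0) = a_0 = -2
y_1 = S_1(0) = a_1 = 0
y_2 = S_2(0) = a_2 = 3
y_3 = S_3(0) = a_3 = -5
y_4 = S_4(0) = a_4 = 2
y_5 = S_4(1) = 4
t_q=6 is in segment 3 (τ=1); S_3(τ)=-129/34

y_0=-2 y_1=0 y_2=3 y_3=-5 y_4=2 y_5=4
S(6) = -129/34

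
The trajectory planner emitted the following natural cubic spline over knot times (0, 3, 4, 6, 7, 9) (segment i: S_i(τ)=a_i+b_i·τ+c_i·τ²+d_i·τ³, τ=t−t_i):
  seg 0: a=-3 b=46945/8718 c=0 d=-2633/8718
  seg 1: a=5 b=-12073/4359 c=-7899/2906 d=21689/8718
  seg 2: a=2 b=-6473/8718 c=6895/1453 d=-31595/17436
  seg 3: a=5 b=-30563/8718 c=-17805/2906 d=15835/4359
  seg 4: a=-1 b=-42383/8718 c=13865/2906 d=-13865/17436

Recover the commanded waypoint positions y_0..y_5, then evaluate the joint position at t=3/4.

y_0 = S_0(0) = a_0 = -3
y_1 = S_1(0) = a_1 = 5
y_2 = S_2(0) = a_2 = 2
y_3 = S_3(0) = a_3 = 5
y_4 = S_4(0) = a_4 = -1
y_5 = S_4(2) = 2
t_q=3/4 is in segment 0 (τ=3/4); S_0(τ)=169471/185984

y_0=-3 y_1=5 y_2=2 y_3=5 y_4=-1 y_5=2
S(3/4) = 169471/185984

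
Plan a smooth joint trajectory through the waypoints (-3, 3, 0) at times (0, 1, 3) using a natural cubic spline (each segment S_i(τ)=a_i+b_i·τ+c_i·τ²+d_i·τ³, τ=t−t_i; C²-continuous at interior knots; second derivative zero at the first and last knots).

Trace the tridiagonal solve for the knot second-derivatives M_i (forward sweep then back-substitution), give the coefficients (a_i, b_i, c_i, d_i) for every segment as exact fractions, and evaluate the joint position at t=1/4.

Δ: Δ0=6, Δ1=-3/2
row 1: diag=6, rhs=-45; c'=1/3, d'=-15/2
back: M1=-15/2
M: M0=0, M1=-15/2, M2=0
seg 0: a=-3, c=M0/2=0, d=(M1−M0)/(6·1)=-5/4, b=Δ0−h0·(2M0+M1)/6=29/4
seg 1: a=3, c=M1/2=-15/4, d=(M2−M1)/(6·2)=5/8, b=Δ1−h1·(2M1+M2)/6=7/2
t_q=1/4 → seg 0, τ=1/4; S=-3+29/4·τ+0·τ²+-5/4·τ³=-309/256

  seg 0: a=-3 b=29/4 c=0 d=-5/4
  seg 1: a=3 b=7/2 c=-15/4 d=5/8
S(1/4) = -309/256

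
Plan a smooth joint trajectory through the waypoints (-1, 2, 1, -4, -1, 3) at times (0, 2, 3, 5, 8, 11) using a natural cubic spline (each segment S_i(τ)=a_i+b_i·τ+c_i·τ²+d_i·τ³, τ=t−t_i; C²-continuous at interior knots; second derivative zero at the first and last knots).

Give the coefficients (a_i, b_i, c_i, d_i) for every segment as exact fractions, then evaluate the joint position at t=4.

Δ: Δ0=3/2, Δ1=-1, Δ2=-5/2, Δ3=1, Δ4=4/3
row 1: diag=6, rhs=-15; c'=1/6, d'=-5/2
row 2: denom=6−1·1/6=35/6; d'=(-9−1·-5/2)/(35/6)=-39/35
row 3: denom=10−2·12/35=326/35; d'=(21−2·-39/35)/(326/35)=813/326
row 4: denom=12−3·105/326=3597/326; d'=(2−3·813/326)/(3597/326)=-1787/3597
back: M4=-1787/3597
back: M3=813/326−105/326·-1787/3597=3182/1199
back: M2=-39/35−12/35·3182/1199=-2427/1199
back: M1=-5/2−1/6·-2427/1199=-2593/1199
M: M0=0, M1=-2593/1199, M2=-2427/1199, M3=3182/1199, M4=-1787/3597, M5=0
seg 0: a=-1, c=M0/2=0, d=(M1−M0)/(6·2)=-2593/14388, b=Δ0−h0·(2M0+M1)/6=15977/7194
seg 1: a=2, c=M1/2=-2593/2398, d=(M2−M1)/(6·1)=83/3597, b=Δ1−h1·(2M1+M2)/6=419/7194
seg 2: a=1, c=M2/2=-2427/2398, d=(M3−M2)/(6·2)=5609/14388, b=Δ2−h2·(2M2+M3)/6=-1331/654
seg 3: a=-4, c=M3/2=1591/1199, d=(M4−M3)/(6·3)=-11333/64746, b=Δ3−h3·(2M3+M4)/6=-10111/7194
seg 4: a=-1, c=M4/2=-1787/7194, d=(M5−M4)/(6·3)=1787/64746, b=Δ4−h4·(2M4+M5)/6=6583/3597
t_q=4 → seg 2, τ=1; S=1+-1331/654·τ+-2427/2398·τ²+5609/14388·τ³=-7949/4796

  seg 0: a=-1 b=15977/7194 c=0 d=-2593/14388
  seg 1: a=2 b=419/7194 c=-2593/2398 d=83/3597
  seg 2: a=1 b=-1331/654 c=-2427/2398 d=5609/14388
  seg 3: a=-4 b=-10111/7194 c=1591/1199 d=-11333/64746
  seg 4: a=-1 b=6583/3597 c=-1787/7194 d=1787/64746
S(4) = -7949/4796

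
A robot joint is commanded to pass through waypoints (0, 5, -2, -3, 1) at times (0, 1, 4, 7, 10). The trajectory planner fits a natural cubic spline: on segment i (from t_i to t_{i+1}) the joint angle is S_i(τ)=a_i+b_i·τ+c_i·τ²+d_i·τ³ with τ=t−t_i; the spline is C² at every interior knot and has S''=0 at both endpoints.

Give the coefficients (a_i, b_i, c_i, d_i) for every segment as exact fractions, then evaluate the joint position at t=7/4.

Δ: Δ0=5, Δ1=-7/3, Δ2=-1/3, Δ3=4/3
row 1: diag=8, rhs=-44; c'=3/8, d'=-11/2
row 2: denom=12−3·3/8=87/8; d'=(12−3·-11/2)/(87/8)=76/29
row 3: denom=12−3·8/29=324/29; d'=(10−3·76/29)/(324/29)=31/162
back: M3=31/162
back: M2=76/29−8/29·31/162=208/81
back: M1=-11/2−3/8·208/81=-349/54
M: M0=0, M1=-349/54, M2=208/81, M3=31/162, M4=0
seg 0: a=0, c=M0/2=0, d=(M1−M0)/(6·1)=-349/324, b=Δ0−h0·(2M0+M1)/6=1969/324
seg 1: a=5, c=M1/2=-349/108, d=(M2−M1)/(6·3)=1463/2916, b=Δ1−h1·(2M1+M2)/6=461/162
seg 2: a=-2, c=M2/2=104/81, d=(M3−M2)/(6·3)=-385/2916, b=Δ2−h2·(2M2+M3)/6=-971/324
seg 3: a=-3, c=M3/2=31/324, d=(M4−M3)/(6·3)=-31/2916, b=Δ3−h3·(2M3+M4)/6=185/162
t_q=7/4 → seg 1, τ=3/4; S=5+461/162·τ+-349/108·τ²+1463/2916·τ³=12737/2304

  seg 0: a=0 b=1969/324 c=0 d=-349/324
  seg 1: a=5 b=461/162 c=-349/108 d=1463/2916
  seg 2: a=-2 b=-971/324 c=104/81 d=-385/2916
  seg 3: a=-3 b=185/162 c=31/324 d=-31/2916
S(7/4) = 12737/2304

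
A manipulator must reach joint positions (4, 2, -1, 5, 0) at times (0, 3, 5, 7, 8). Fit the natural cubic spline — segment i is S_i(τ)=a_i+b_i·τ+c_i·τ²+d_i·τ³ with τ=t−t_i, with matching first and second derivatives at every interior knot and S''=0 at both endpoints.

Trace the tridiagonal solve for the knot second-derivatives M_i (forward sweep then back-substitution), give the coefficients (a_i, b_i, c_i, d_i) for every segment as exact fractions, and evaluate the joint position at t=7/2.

  seg 0: a=4 b=17/78 c=0 d=-23/234
  seg 1: a=2 b=-95/39 c=-23/26 d=211/312
  seg 2: a=-1 b=167/78 c=165/52 d=-107/78
  seg 3: a=5 b=-127/78 c=-263/52 d=263/156
S(7/2) = 537/832

Δ: Δ0=-2/3, Δ1=-3/2, Δ2=3, Δ3=-5
row 1: diag=10, rhs=-5; c'=1/5, d'=-1/2
row 2: denom=8−2·1/5=38/5; d'=(27−2·-1/2)/(38/5)=70/19
row 3: denom=6−2·5/19=104/19; d'=(-48−2·70/19)/(104/19)=-263/26
back: M3=-263/26
back: M2=70/19−5/19·-263/26=165/26
back: M1=-1/2−1/5·165/26=-23/13
M: M0=0, M1=-23/13, M2=165/26, M3=-263/26, M4=0
seg 0: a=4, c=M0/2=0, d=(M1−M0)/(6·3)=-23/234, b=Δ0−h0·(2M0+M1)/6=17/78
seg 1: a=2, c=M1/2=-23/26, d=(M2−M1)/(6·2)=211/312, b=Δ1−h1·(2M1+M2)/6=-95/39
seg 2: a=-1, c=M2/2=165/52, d=(M3−M2)/(6·2)=-107/78, b=Δ2−h2·(2M2+M3)/6=167/78
seg 3: a=5, c=M3/2=-263/52, d=(M4−M3)/(6·1)=263/156, b=Δ3−h3·(2M3+M4)/6=-127/78
t_q=7/2 → seg 1, τ=1/2; S=2+-95/39·τ+-23/26·τ²+211/312·τ³=537/832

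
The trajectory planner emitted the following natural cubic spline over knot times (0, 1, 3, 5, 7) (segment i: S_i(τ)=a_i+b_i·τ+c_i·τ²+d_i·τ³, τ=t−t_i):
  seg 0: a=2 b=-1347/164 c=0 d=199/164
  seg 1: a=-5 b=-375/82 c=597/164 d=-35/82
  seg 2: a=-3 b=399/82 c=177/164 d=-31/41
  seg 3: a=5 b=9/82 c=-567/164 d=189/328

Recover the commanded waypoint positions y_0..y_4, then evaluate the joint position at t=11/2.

y_0 = S_0(0) = a_0 = 2
y_1 = S_1(0) = a_1 = -5
y_2 = S_2(0) = a_2 = -3
y_3 = S_3(0) = a_3 = 5
y_4 = S_3(2) = -4
t_q=11/2 is in segment 3 (τ=1/2); S_3(τ)=11185/2624

y_0=2 y_1=-5 y_2=-3 y_3=5 y_4=-4
S(11/2) = 11185/2624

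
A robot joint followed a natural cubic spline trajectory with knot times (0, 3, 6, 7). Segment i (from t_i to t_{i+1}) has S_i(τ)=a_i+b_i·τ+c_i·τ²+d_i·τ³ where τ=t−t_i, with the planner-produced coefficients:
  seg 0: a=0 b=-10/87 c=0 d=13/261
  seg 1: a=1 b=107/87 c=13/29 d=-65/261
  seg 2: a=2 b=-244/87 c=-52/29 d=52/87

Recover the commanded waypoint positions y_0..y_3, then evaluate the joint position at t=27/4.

y_0 = S_0(0) = a_0 = 0
y_1 = S_1(0) = a_1 = 1
y_2 = S_2(0) = a_2 = 2
y_3 = S_2(1) = -2
t_q=27/4 is in segment 2 (τ=3/4); S_2(τ)=-399/464

y_0=0 y_1=1 y_2=2 y_3=-2
S(27/4) = -399/464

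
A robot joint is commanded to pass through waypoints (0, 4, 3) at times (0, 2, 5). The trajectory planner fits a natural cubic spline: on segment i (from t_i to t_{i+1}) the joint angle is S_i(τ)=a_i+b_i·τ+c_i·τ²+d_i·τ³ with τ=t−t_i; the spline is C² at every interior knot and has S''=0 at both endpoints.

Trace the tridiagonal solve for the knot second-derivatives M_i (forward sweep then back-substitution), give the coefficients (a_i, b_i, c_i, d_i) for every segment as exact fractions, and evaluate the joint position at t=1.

Δ: Δ0=2, Δ1=-1/3
row 1: diag=10, rhs=-14; c'=3/10, d'=-7/5
back: M1=-7/5
M: M0=0, M1=-7/5, M2=0
seg 0: a=0, c=M0/2=0, d=(M1−M0)/(6·2)=-7/60, b=Δ0−h0·(2M0+M1)/6=37/15
seg 1: a=4, c=M1/2=-7/10, d=(M2−M1)/(6·3)=7/90, b=Δ1−h1·(2M1+M2)/6=16/15
t_q=1 → seg 0, τ=1; S=0+37/15·τ+0·τ²+-7/60·τ³=47/20

  seg 0: a=0 b=37/15 c=0 d=-7/60
  seg 1: a=4 b=16/15 c=-7/10 d=7/90
S(1) = 47/20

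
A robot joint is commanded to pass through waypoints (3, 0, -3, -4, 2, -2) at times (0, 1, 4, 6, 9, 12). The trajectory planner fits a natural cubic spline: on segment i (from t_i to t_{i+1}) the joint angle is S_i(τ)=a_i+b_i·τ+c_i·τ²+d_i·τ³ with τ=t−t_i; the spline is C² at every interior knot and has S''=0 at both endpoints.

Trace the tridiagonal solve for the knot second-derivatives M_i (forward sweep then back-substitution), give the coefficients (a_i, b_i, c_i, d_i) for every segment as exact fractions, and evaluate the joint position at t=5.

  seg 0: a=3 b=-16459/4998 c=0 d=1465/4998
  seg 1: a=0 b=-6032/2499 c=1465/1666 d=-6119/44982
  seg 2: a=-3 b=-4051/4998 c=-862/2499 d=625/2499
  seg 3: a=-4 b=193/238 c=2888/2499 d=-1265/4998
  seg 4: a=2 b=759/833 c=-5609/4998 d=5609/44982
S(5) = -19519/4998

Δ: Δ0=-3, Δ1=-1, Δ2=-1/2, Δ3=2, Δ4=-4/3
row 1: diag=8, rhs=12; c'=3/8, d'=3/2
row 2: denom=10−3·3/8=71/8; d'=(3−3·3/2)/(71/8)=-12/71
row 3: denom=10−2·16/71=678/71; d'=(15−2·-12/71)/(678/71)=363/226
row 4: denom=12−3·71/226=2499/226; d'=(-20−3·363/226)/(2499/226)=-5609/2499
back: M4=-5609/2499
back: M3=363/226−71/226·-5609/2499=5776/2499
back: M2=-12/71−16/71·5776/2499=-1724/2499
back: M1=3/2−3/8·-1724/2499=1465/833
M: M0=0, M1=1465/833, M2=-1724/2499, M3=5776/2499, M4=-5609/2499, M5=0
seg 0: a=3, c=M0/2=0, d=(M1−M0)/(6·1)=1465/4998, b=Δ0−h0·(2M0+M1)/6=-16459/4998
seg 1: a=0, c=M1/2=1465/1666, d=(M2−M1)/(6·3)=-6119/44982, b=Δ1−h1·(2M1+M2)/6=-6032/2499
seg 2: a=-3, c=M2/2=-862/2499, d=(M3−M2)/(6·2)=625/2499, b=Δ2−h2·(2M2+M3)/6=-4051/4998
seg 3: a=-4, c=M3/2=2888/2499, d=(M4−M3)/(6·3)=-1265/4998, b=Δ3−h3·(2M3+M4)/6=193/238
seg 4: a=2, c=M4/2=-5609/4998, d=(M5−M4)/(6·3)=5609/44982, b=Δ4−h4·(2M4+M5)/6=759/833
t_q=5 → seg 2, τ=1; S=-3+-4051/4998·τ+-862/2499·τ²+625/2499·τ³=-19519/4998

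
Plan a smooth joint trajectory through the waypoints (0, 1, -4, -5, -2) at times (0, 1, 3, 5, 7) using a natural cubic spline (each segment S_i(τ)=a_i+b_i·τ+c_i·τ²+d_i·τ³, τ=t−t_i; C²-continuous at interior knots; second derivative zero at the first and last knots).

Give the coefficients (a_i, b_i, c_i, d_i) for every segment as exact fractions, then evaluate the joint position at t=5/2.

Δ: Δ0=1, Δ1=-5/2, Δ2=-1/2, Δ3=3/2
row 1: diag=6, rhs=-21; c'=1/3, d'=-7/2
row 2: denom=8−2·1/3=22/3; d'=(12−2·-7/2)/(22/3)=57/22
row 3: denom=8−2·3/11=82/11; d'=(12−2·57/22)/(82/11)=75/82
back: M3=75/82
back: M2=57/22−3/11·75/82=96/41
back: M1=-7/2−1/3·96/41=-351/82
M: M0=0, M1=-351/82, M2=96/41, M3=75/82, M4=0
seg 0: a=0, c=M0/2=0, d=(M1−M0)/(6·1)=-117/164, b=Δ0−h0·(2M0+M1)/6=281/164
seg 1: a=1, c=M1/2=-351/164, d=(M2−M1)/(6·2)=181/328, b=Δ1−h1·(2M1+M2)/6=-35/82
seg 2: a=-4, c=M2/2=48/41, d=(M3−M2)/(6·2)=-39/328, b=Δ2−h2·(2M2+M3)/6=-97/41
seg 3: a=-5, c=M3/2=75/164, d=(M4−M3)/(6·2)=-25/328, b=Δ3−h3·(2M3+M4)/6=73/82
t_q=5/2 → seg 1, τ=3/2; S=1+-35/82·τ+-351/164·τ²+181/328·τ³=-6805/2624

  seg 0: a=0 b=281/164 c=0 d=-117/164
  seg 1: a=1 b=-35/82 c=-351/164 d=181/328
  seg 2: a=-4 b=-97/41 c=48/41 d=-39/328
  seg 3: a=-5 b=73/82 c=75/164 d=-25/328
S(5/2) = -6805/2624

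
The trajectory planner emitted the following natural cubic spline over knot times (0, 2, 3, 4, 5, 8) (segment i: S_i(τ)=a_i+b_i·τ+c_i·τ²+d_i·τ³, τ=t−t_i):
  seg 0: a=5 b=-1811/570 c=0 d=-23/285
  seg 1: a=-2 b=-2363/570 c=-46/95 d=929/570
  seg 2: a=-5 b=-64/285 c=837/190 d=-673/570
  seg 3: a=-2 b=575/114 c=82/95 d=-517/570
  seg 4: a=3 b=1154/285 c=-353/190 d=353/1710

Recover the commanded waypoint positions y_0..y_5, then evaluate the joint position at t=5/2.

y_0=5 y_1=-2 y_2=-5 y_3=-2 y_4=3 y_5=4
S(5/2) = -1213/304

y_0 = S_0(0) = a_0 = 5
y_1 = S_1(0) = a_1 = -2
y_2 = S_2(0) = a_2 = -5
y_3 = S_3(0) = a_3 = -2
y_4 = S_4(0) = a_4 = 3
y_5 = S_4(3) = 4
t_q=5/2 is in segment 1 (τ=1/2); S_1(τ)=-1213/304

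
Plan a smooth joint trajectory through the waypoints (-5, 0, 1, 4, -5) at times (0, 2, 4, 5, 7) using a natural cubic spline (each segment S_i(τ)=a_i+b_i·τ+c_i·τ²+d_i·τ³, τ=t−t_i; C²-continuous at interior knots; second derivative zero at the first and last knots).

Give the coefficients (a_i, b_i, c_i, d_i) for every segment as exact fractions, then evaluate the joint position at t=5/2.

  seg 0: a=-5 b=435/128 c=0 d=-115/512
  seg 1: a=0 b=45/64 c=-345/256 d=319/512
  seg 2: a=1 b=357/128 c=153/64 d=-279/128
  seg 3: a=4 b=33/32 c=-531/128 d=177/256
S(5/2) = 379/4096

Δ: Δ0=5/2, Δ1=1/2, Δ2=3, Δ3=-9/2
row 1: diag=8, rhs=-12; c'=1/4, d'=-3/2
row 2: denom=6−2·1/4=11/2; d'=(15−2·-3/2)/(11/2)=36/11
row 3: denom=6−1·2/11=64/11; d'=(-45−1·36/11)/(64/11)=-531/64
back: M3=-531/64
back: M2=36/11−2/11·-531/64=153/32
back: M1=-3/2−1/4·153/32=-345/128
M: M0=0, M1=-345/128, M2=153/32, M3=-531/64, M4=0
seg 0: a=-5, c=M0/2=0, d=(M1−M0)/(6·2)=-115/512, b=Δ0−h0·(2M0+M1)/6=435/128
seg 1: a=0, c=M1/2=-345/256, d=(M2−M1)/(6·2)=319/512, b=Δ1−h1·(2M1+M2)/6=45/64
seg 2: a=1, c=M2/2=153/64, d=(M3−M2)/(6·1)=-279/128, b=Δ2−h2·(2M2+M3)/6=357/128
seg 3: a=4, c=M3/2=-531/128, d=(M4−M3)/(6·2)=177/256, b=Δ3−h3·(2M3+M4)/6=33/32
t_q=5/2 → seg 1, τ=1/2; S=0+45/64·τ+-345/256·τ²+319/512·τ³=379/4096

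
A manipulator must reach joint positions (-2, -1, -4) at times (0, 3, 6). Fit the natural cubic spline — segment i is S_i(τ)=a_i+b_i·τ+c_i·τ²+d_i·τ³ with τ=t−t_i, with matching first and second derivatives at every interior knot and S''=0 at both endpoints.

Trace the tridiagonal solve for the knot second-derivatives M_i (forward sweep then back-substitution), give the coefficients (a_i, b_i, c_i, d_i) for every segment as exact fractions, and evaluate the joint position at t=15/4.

  seg 0: a=-2 b=2/3 c=0 d=-1/27
  seg 1: a=-1 b=-1/3 c=-1/3 d=1/27
S(15/4) = -91/64

Δ: Δ0=1/3, Δ1=-1
row 1: diag=12, rhs=-8; c'=1/4, d'=-2/3
back: M1=-2/3
M: M0=0, M1=-2/3, M2=0
seg 0: a=-2, c=M0/2=0, d=(M1−M0)/(6·3)=-1/27, b=Δ0−h0·(2M0+M1)/6=2/3
seg 1: a=-1, c=M1/2=-1/3, d=(M2−M1)/(6·3)=1/27, b=Δ1−h1·(2M1+M2)/6=-1/3
t_q=15/4 → seg 1, τ=3/4; S=-1+-1/3·τ+-1/3·τ²+1/27·τ³=-91/64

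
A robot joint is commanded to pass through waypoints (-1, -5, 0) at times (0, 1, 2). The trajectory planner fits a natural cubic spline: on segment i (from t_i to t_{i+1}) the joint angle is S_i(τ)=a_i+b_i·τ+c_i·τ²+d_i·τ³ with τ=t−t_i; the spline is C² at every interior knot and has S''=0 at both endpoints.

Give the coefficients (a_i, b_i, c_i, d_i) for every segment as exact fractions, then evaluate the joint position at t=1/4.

Δ: Δ0=-4, Δ1=5
row 1: diag=4, rhs=54; c'=1/4, d'=27/2
back: M1=27/2
M: M0=0, M1=27/2, M2=0
seg 0: a=-1, c=M0/2=0, d=(M1−M0)/(6·1)=9/4, b=Δ0−h0·(2M0+M1)/6=-25/4
seg 1: a=-5, c=M1/2=27/4, d=(M2−M1)/(6·1)=-9/4, b=Δ1−h1·(2M1+M2)/6=1/2
t_q=1/4 → seg 0, τ=1/4; S=-1+-25/4·τ+0·τ²+9/4·τ³=-647/256

  seg 0: a=-1 b=-25/4 c=0 d=9/4
  seg 1: a=-5 b=1/2 c=27/4 d=-9/4
S(1/4) = -647/256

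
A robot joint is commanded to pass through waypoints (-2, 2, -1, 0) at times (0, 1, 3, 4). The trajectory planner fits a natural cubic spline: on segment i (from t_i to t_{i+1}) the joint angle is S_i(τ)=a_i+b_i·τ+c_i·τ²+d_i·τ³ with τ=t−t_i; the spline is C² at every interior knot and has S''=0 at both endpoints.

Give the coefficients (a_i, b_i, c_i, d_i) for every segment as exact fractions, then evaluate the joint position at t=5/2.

Δ: Δ0=4, Δ1=-3/2, Δ2=1
row 1: diag=6, rhs=-33; c'=1/3, d'=-11/2
row 2: denom=6−2·1/3=16/3; d'=(15−2·-11/2)/(16/3)=39/8
back: M2=39/8
back: M1=-11/2−1/3·39/8=-57/8
M: M0=0, M1=-57/8, M2=39/8, M3=0
seg 0: a=-2, c=M0/2=0, d=(M1−M0)/(6·1)=-19/16, b=Δ0−h0·(2M0+M1)/6=83/16
seg 1: a=2, c=M1/2=-57/16, d=(M2−M1)/(6·2)=1, b=Δ1−h1·(2M1+M2)/6=13/8
seg 2: a=-1, c=M2/2=39/16, d=(M3−M2)/(6·1)=-13/16, b=Δ2−h2·(2M2+M3)/6=-5/8
t_q=5/2 → seg 1, τ=3/2; S=2+13/8·τ+-57/16·τ²+1·τ³=-13/64

  seg 0: a=-2 b=83/16 c=0 d=-19/16
  seg 1: a=2 b=13/8 c=-57/16 d=1
  seg 2: a=-1 b=-5/8 c=39/16 d=-13/16
S(5/2) = -13/64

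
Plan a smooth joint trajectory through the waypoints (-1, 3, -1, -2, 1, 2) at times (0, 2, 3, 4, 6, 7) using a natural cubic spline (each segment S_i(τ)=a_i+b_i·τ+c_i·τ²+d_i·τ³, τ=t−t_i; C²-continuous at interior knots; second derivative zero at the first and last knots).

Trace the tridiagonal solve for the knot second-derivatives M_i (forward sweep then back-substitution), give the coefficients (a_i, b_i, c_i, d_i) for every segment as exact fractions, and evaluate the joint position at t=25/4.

Δ: Δ0=2, Δ1=-4, Δ2=-1, Δ3=3/2, Δ4=1
row 1: diag=6, rhs=-36; c'=1/6, d'=-6
row 2: denom=4−1·1/6=23/6; d'=(18−1·-6)/(23/6)=144/23
row 3: denom=6−1·6/23=132/23; d'=(15−1·144/23)/(132/23)=67/44
row 4: denom=6−2·23/66=175/33; d'=(-3−2·67/44)/(175/33)=-57/50
back: M4=-57/50
back: M3=67/44−23/66·-57/50=48/25
back: M2=144/23−6/23·48/25=144/25
back: M1=-6−1/6·144/25=-174/25
M: M0=0, M1=-174/25, M2=144/25, M3=48/25, M4=-57/50, M5=0
seg 0: a=-1, c=M0/2=0, d=(M1−M0)/(6·2)=-29/50, b=Δ0−h0·(2M0+M1)/6=108/25
seg 1: a=3, c=M1/2=-87/25, d=(M2−M1)/(6·1)=53/25, b=Δ1−h1·(2M1+M2)/6=-66/25
seg 2: a=-1, c=M2/2=72/25, d=(M3−M2)/(6·1)=-16/25, b=Δ2−h2·(2M2+M3)/6=-81/25
seg 3: a=-2, c=M3/2=24/25, d=(M4−M3)/(6·2)=-51/200, b=Δ3−h3·(2M3+M4)/6=3/5
seg 4: a=1, c=M4/2=-57/100, d=(M5−M4)/(6·1)=19/100, b=Δ4−h4·(2M4+M5)/6=69/50
t_q=25/4 → seg 4, τ=1/4; S=1+69/50·τ+-57/100·τ²+19/100·τ³=8399/6400

  seg 0: a=-1 b=108/25 c=0 d=-29/50
  seg 1: a=3 b=-66/25 c=-87/25 d=53/25
  seg 2: a=-1 b=-81/25 c=72/25 d=-16/25
  seg 3: a=-2 b=3/5 c=24/25 d=-51/200
  seg 4: a=1 b=69/50 c=-57/100 d=19/100
S(25/4) = 8399/6400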